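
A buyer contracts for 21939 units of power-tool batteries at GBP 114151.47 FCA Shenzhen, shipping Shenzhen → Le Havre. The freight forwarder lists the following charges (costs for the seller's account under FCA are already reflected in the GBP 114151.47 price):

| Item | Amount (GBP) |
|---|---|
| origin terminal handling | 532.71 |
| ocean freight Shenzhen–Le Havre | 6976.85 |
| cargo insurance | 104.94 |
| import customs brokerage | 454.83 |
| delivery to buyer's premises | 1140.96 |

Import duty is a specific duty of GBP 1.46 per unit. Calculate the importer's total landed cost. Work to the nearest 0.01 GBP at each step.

FCA: the seller delivers export-cleared goods to the carrier; the buyer bears costs from that point.
CIF value = FCA price + origin terminal + freight + insurance = 114151.47 + 532.71 + 6976.85 + 104.94 = 121765.97
Import duty = 21939 × 1.46 = 32030.94
Buyer bears: origin terminal 532.71 + freight 6976.85 + insurance 104.94 + brokerage 454.83 + delivery 1140.96 + duty 32030.94 = 41241.23
Landed cost = invoice 114151.47 + 41241.23 = 155392.70

Total landed cost: GBP 155392.70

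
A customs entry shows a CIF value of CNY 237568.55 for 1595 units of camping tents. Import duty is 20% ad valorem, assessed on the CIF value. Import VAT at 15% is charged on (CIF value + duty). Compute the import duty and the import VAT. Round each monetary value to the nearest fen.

Import duty: CNY 47513.71; import VAT: CNY 42762.34

Import duty = 237568.55 × 20% = 47513.71
VAT base = CIF + duty = 237568.55 + 47513.71 = 285082.26
Import VAT = 285082.26 × 15% = 42762.34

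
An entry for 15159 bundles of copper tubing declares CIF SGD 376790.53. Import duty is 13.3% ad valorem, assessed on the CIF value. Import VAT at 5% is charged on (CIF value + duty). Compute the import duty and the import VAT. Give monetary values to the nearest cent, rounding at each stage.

Import duty = 376790.53 × 13.3% = 50113.14
VAT base = CIF + duty = 376790.53 + 50113.14 = 426903.67
Import VAT = 426903.67 × 5% = 21345.18

Import duty: SGD 50113.14; import VAT: SGD 21345.18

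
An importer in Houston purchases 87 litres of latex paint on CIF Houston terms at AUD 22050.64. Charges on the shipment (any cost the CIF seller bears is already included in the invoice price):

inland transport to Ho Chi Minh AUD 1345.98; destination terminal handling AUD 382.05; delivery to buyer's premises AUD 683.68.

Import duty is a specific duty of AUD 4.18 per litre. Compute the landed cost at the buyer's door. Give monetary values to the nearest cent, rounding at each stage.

Total landed cost: AUD 23480.03

CIF: the seller pays costs through ocean freight and marine insurance to the destination port.
Already in the invoice (seller's account under CIF): inland to port — exclude.
The CIF price already equals the CIF value: 22050.64
Import duty = 87 × 4.18 = 363.66
Buyer bears: destination terminal 382.05 + delivery 683.68 + duty 363.66 = 1429.39
Landed cost = invoice 22050.64 + 1429.39 = 23480.03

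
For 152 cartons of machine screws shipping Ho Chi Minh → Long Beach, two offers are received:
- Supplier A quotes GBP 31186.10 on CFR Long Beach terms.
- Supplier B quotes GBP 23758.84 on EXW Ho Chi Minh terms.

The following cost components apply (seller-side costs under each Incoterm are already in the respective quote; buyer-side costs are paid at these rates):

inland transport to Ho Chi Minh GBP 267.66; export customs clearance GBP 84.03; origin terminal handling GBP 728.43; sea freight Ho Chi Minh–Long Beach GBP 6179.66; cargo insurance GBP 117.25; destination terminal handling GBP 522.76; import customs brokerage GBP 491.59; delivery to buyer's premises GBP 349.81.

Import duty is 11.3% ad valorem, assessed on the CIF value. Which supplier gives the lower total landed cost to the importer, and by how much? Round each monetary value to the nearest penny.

Supplier A (CFR):
CIF value = CFR price + insurance = 31186.10 + 117.25 = 31303.35
Import duty = 31303.35 × 11.3% = 3537.28
Buyer bears (A): 117.25 + 522.76 + 491.59 + 349.81 = 1481.41
Landed cost (A) = invoice 31186.10 + 1481.41 + duty 3537.28 = 36204.79
Supplier B (EXW):
CIF value = EXW price + inland to port + export clearance + origin terminal + freight + insurance = 23758.84 + 267.66 + 84.03 + 728.43 + 6179.66 + 117.25 = 31135.87
Import duty = 31135.87 × 11.3% = 3518.35
Buyer bears (B): 267.66 + 84.03 + 728.43 + 6179.66 + 117.25 + 522.76 + 491.59 + 349.81 = 8741.19
Landed cost (B) = invoice 23758.84 + 8741.19 + duty 3518.35 = 36018.38
Difference = |36204.79 − 36018.38| = 186.41

Supplier B is cheaper by GBP 186.41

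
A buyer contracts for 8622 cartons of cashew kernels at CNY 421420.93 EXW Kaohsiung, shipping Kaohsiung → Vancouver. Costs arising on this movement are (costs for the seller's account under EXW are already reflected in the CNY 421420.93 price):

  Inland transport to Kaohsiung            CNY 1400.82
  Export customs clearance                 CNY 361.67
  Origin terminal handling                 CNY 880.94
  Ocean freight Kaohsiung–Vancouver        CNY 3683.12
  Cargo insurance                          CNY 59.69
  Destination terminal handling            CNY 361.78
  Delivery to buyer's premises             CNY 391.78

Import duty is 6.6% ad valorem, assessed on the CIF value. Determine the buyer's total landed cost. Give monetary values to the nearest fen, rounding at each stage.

EXW: the seller makes goods available at their premises; the buyer bears all onward costs.
CIF value = EXW price + inland to port + export clearance + origin terminal + freight + insurance = 421420.93 + 1400.82 + 361.67 + 880.94 + 3683.12 + 59.69 = 427807.17
Import duty = 427807.17 × 6.6% = 28235.27
Buyer bears: inland to port 1400.82 + export clearance 361.67 + origin terminal 880.94 + freight 3683.12 + insurance 59.69 + destination terminal 361.78 + delivery 391.78 + duty 28235.27 = 35375.07
Landed cost = invoice 421420.93 + 35375.07 = 456796.00

Total landed cost: CNY 456796.00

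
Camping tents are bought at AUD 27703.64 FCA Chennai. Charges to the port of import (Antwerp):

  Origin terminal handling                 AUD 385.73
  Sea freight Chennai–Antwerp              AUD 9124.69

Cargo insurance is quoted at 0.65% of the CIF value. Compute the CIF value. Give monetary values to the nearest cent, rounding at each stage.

Let C be the CIF value. C = FCA price + pre-shipment costs + freight + 0.65% × C
C − 0.65% × C = 27703.64 + 385.73 + 9124.69
0.9935 × C = 37214.06
C = 37214.06 / 0.9935 = 37457.53
Insurance premium = 0.65% × 37457.53 = 243.47

CIF value: AUD 37457.53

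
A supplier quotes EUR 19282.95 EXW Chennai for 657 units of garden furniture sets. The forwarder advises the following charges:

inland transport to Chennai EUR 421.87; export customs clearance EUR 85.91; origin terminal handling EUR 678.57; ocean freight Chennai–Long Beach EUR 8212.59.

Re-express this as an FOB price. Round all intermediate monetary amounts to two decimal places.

Not relevant to the conversion: freight — on the buyer under both terms; not part of either seller's price.
From EXW to FOB, the seller additionally bears: inland to port, export clearance, origin terminal.
FOB price = 19282.95 + 421.87 + 85.91 + 678.57 = 20469.30

FOB price: EUR 20469.30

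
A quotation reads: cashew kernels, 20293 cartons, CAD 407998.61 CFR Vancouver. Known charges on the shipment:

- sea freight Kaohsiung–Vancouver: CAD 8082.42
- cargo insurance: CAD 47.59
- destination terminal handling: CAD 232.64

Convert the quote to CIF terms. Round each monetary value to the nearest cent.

Not relevant to the conversion: freight — on the seller under both CFR and CIF; already in the CFR price and stays in the CIF price. destination terminal — on the buyer under both terms; not part of either seller's price.
From CFR to CIF, the seller additionally bears: insurance.
CIF price = 407998.61 + 47.59 = 408046.20

CIF price: CAD 408046.20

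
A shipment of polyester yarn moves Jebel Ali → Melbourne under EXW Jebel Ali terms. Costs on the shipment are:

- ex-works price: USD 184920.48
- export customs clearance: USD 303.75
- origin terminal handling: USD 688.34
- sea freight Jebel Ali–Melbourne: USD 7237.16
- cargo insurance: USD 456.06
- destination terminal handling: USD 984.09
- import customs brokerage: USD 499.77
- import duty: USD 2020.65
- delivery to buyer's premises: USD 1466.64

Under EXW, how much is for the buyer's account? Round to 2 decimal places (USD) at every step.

EXW: the seller makes goods available at their premises; the buyer bears all onward costs.
Seller's account: goods 184920.48 = 184920.48
Buyer's account: export clearance 303.75 + origin terminal 688.34 + freight 7237.16 + insurance 456.06 + destination terminal 984.09 + brokerage 499.77 + duty 2020.65 + delivery 1466.64 = 13656.46

Buyer's account: USD 13656.46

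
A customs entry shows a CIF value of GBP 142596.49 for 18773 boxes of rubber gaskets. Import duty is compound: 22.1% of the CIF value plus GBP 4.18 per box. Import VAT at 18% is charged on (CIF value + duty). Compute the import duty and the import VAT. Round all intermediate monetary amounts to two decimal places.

Ad valorem component: 142596.49 × 22.1% = 31513.82
Specific component: 18773 × 4.18 = 78471.14
Import duty = 31513.82 + 78471.14 = 109984.96
VAT base = CIF + duty = 142596.49 + 109984.96 = 252581.45
Import VAT = 252581.45 × 18% = 45464.66

Import duty: GBP 109984.96; import VAT: GBP 45464.66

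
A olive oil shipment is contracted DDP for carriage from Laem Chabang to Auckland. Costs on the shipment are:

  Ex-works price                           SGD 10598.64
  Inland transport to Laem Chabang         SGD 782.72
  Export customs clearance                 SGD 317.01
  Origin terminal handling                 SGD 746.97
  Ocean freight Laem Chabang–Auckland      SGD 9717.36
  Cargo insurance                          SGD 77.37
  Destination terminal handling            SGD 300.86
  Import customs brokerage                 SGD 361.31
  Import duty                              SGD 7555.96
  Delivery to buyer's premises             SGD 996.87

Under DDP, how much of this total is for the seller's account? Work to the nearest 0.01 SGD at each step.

DDP: the seller bears all costs including import duty.
Seller's account: goods 10598.64 + inland to port 782.72 + export clearance 317.01 + origin terminal 746.97 + freight 9717.36 + insurance 77.37 + destination terminal 300.86 + brokerage 361.31 + duty 7555.96 + delivery 996.87 = 31455.07
Buyer's account: 0.00

Seller's account: SGD 31455.07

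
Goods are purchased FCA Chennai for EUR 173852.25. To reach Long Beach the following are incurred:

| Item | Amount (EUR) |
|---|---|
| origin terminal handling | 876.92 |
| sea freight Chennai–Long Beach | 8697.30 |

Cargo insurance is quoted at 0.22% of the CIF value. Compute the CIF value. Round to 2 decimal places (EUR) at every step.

CIF value: EUR 183830.90

Let C be the CIF value. C = FCA price + pre-shipment costs + freight + 0.22% × C
C − 0.22% × C = 173852.25 + 876.92 + 8697.30
0.9978 × C = 183426.47
C = 183426.47 / 0.9978 = 183830.90
Insurance premium = 0.22% × 183830.90 = 404.43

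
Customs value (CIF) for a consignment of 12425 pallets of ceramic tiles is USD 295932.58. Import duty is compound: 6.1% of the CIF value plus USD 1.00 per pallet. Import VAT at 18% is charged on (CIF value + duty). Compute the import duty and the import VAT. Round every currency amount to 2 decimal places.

Import duty: USD 30476.89; import VAT: USD 58753.70

Ad valorem component: 295932.58 × 6.1% = 18051.89
Specific component: 12425 × 1.00 = 12425.00
Import duty = 18051.89 + 12425.00 = 30476.89
VAT base = CIF + duty = 295932.58 + 30476.89 = 326409.47
Import VAT = 326409.47 × 18% = 58753.70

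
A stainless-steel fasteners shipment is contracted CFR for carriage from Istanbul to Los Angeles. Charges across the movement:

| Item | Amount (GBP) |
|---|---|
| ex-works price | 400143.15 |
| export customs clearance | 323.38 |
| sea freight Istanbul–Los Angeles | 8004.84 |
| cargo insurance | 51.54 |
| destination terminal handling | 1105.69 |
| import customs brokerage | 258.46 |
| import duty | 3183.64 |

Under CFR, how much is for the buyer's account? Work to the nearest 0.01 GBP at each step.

CFR: the seller pays costs through ocean freight to the destination port, but not insurance.
Seller's account: goods 400143.15 + export clearance 323.38 + freight 8004.84 = 408471.37
Buyer's account: insurance 51.54 + destination terminal 1105.69 + brokerage 258.46 + duty 3183.64 = 4599.33

Buyer's account: GBP 4599.33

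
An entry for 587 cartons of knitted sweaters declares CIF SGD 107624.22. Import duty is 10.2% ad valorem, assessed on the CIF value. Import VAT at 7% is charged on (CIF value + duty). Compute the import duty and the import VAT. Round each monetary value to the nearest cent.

Import duty: SGD 10977.67; import VAT: SGD 8302.13

Import duty = 107624.22 × 10.2% = 10977.67
VAT base = CIF + duty = 107624.22 + 10977.67 = 118601.89
Import VAT = 118601.89 × 7% = 8302.13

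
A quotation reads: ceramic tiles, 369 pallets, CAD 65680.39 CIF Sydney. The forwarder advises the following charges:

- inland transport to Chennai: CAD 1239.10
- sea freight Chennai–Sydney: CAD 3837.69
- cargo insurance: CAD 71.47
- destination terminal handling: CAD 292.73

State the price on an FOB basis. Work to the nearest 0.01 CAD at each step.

Not relevant to the conversion: inland to port — on the seller under both CIF and FOB; already in the CIF price and stays in the FOB price. destination terminal — on the buyer under both terms; not part of either seller's price.
From CIF to FOB, the seller no longer bears: freight, insurance.
FOB price = 65680.39 − 3837.69 − 71.47 = 61771.23

FOB price: CAD 61771.23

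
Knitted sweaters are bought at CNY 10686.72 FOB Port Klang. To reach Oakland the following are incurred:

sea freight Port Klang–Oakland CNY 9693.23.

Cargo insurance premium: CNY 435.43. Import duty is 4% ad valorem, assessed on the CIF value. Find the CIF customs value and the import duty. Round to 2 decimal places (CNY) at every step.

CIF value: CNY 20815.38; import duty: CNY 832.62

CIF = FOB price + freight + insurance
CIF = 10686.72 + 9693.23 + 435.43 = 20815.38
Import duty = 20815.38 × 4% = 832.62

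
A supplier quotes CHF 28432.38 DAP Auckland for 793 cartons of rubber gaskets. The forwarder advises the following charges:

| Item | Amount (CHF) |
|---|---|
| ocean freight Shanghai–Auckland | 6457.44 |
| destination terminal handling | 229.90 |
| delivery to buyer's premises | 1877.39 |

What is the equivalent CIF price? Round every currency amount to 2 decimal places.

CIF price: CHF 26325.09

Not relevant to the conversion: freight — on the seller under both DAP and CIF; already in the DAP price and stays in the CIF price.
From DAP to CIF, the seller no longer bears: destination terminal, delivery.
CIF price = 28432.38 − 229.90 − 1877.39 = 26325.09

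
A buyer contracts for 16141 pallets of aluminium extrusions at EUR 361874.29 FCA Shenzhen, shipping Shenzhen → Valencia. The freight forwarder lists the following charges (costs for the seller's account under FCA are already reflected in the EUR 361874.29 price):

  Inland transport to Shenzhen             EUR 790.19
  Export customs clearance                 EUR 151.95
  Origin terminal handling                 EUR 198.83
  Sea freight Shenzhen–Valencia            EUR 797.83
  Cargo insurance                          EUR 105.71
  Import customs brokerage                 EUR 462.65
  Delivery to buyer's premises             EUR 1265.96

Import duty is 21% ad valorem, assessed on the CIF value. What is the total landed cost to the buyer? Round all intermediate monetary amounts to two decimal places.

Total landed cost: EUR 440930.37

FCA: the seller delivers export-cleared goods to the carrier; the buyer bears costs from that point.
Already in the invoice (seller's account under FCA): inland to port, export clearance — exclude.
CIF value = FCA price + origin terminal + freight + insurance = 361874.29 + 198.83 + 797.83 + 105.71 = 362976.66
Import duty = 362976.66 × 21% = 76225.10
Buyer bears: origin terminal 198.83 + freight 797.83 + insurance 105.71 + brokerage 462.65 + delivery 1265.96 + duty 76225.10 = 79056.08
Landed cost = invoice 361874.29 + 79056.08 = 440930.37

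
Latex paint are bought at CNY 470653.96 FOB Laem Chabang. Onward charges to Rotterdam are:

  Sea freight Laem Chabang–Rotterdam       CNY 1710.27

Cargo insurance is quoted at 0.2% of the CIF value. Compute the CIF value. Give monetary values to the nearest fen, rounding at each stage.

Let C be the CIF value. C = FOB price + freight + 0.2% × C
C − 0.2% × C = 470653.96 + 1710.27
0.998 × C = 472364.23
C = 472364.23 / 0.998 = 473310.85
Insurance premium = 0.2% × 473310.85 = 946.62

CIF value: CNY 473310.85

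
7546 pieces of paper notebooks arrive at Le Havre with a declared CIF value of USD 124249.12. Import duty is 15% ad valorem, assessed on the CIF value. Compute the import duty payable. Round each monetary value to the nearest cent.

Import duty = 124249.12 × 15% = 18637.37

Import duty: USD 18637.37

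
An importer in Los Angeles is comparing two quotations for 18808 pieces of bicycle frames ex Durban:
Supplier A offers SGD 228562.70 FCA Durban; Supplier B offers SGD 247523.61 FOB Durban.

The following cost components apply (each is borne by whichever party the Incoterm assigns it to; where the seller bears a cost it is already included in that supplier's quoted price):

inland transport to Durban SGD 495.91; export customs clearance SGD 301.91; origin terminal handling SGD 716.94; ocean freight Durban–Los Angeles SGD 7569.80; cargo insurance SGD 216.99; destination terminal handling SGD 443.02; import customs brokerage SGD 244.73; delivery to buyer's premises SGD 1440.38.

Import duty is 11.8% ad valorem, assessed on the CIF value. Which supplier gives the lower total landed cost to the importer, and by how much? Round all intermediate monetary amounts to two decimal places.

Supplier A (FCA):
CIF value = FCA price + origin terminal + freight + insurance = 228562.70 + 716.94 + 7569.80 + 216.99 = 237066.43
Import duty = 237066.43 × 11.8% = 27973.84
Buyer bears (A): 716.94 + 7569.80 + 216.99 + 443.02 + 244.73 + 1440.38 = 10631.86
Landed cost (A) = invoice 228562.70 + 10631.86 + duty 27973.84 = 267168.40
Supplier B (FOB):
CIF value = FOB price + freight + insurance = 247523.61 + 7569.80 + 216.99 = 255310.40
Import duty = 255310.40 × 11.8% = 30126.63
Buyer bears (B): 7569.80 + 216.99 + 443.02 + 244.73 + 1440.38 = 9914.92
Landed cost (B) = invoice 247523.61 + 9914.92 + duty 30126.63 = 287565.16
Difference = |267168.40 − 287565.16| = 20396.76

Supplier A is cheaper by SGD 20396.76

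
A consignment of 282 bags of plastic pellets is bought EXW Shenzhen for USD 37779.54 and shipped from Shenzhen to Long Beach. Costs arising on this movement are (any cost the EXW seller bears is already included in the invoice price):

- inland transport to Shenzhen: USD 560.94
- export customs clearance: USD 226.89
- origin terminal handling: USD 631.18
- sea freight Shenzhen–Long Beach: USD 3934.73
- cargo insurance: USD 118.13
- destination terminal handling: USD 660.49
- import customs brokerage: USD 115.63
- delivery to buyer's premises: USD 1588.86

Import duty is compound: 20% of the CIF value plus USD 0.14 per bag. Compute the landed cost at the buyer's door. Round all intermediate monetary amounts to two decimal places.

Total landed cost: USD 54306.15

EXW: the seller makes goods available at their premises; the buyer bears all onward costs.
CIF value = EXW price + inland to port + export clearance + origin terminal + freight + insurance = 37779.54 + 560.94 + 226.89 + 631.18 + 3934.73 + 118.13 = 43251.41
Ad valorem component: 43251.41 × 20% = 8650.28
Specific component: 282 × 0.14 = 39.48
Import duty = 8650.28 + 39.48 = 8689.76
Buyer bears: inland to port 560.94 + export clearance 226.89 + origin terminal 631.18 + freight 3934.73 + insurance 118.13 + destination terminal 660.49 + brokerage 115.63 + delivery 1588.86 + duty 8689.76 = 16526.61
Landed cost = invoice 37779.54 + 16526.61 = 54306.15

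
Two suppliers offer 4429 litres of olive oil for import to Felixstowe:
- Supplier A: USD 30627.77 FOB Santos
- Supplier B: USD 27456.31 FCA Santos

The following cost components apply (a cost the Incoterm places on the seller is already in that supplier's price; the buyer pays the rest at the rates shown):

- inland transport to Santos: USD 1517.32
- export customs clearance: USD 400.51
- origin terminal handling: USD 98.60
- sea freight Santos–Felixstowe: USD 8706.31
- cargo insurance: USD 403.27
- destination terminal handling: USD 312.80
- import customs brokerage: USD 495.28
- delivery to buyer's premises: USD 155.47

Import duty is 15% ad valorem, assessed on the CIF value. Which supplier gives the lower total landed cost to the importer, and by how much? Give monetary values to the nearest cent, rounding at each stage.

Supplier B is cheaper by USD 3533.79

Supplier A (FOB):
CIF value = FOB price + freight + insurance = 30627.77 + 8706.31 + 403.27 = 39737.35
Import duty = 39737.35 × 15% = 5960.60
Buyer bears (A): 8706.31 + 403.27 + 312.80 + 495.28 + 155.47 = 10073.13
Landed cost (A) = invoice 30627.77 + 10073.13 + duty 5960.60 = 46661.50
Supplier B (FCA):
CIF value = FCA price + origin terminal + freight + insurance = 27456.31 + 98.60 + 8706.31 + 403.27 = 36664.49
Import duty = 36664.49 × 15% = 5499.67
Buyer bears (B): 98.60 + 8706.31 + 403.27 + 312.80 + 495.28 + 155.47 = 10171.73
Landed cost (B) = invoice 27456.31 + 10171.73 + duty 5499.67 = 43127.71
Difference = |46661.50 − 43127.71| = 3533.79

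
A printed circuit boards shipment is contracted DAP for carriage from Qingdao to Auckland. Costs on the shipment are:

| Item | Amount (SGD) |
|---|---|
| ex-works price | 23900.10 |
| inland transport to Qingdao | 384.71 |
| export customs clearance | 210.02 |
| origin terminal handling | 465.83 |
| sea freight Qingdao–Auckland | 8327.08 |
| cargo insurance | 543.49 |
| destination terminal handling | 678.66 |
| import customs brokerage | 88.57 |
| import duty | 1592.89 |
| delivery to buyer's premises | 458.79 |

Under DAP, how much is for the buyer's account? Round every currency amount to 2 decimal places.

DAP: the seller bears all costs to the named destination except import duty and clearance.
Seller's account: goods 23900.10 + inland to port 384.71 + export clearance 210.02 + origin terminal 465.83 + freight 8327.08 + insurance 543.49 + destination terminal 678.66 + delivery 458.79 = 34968.68
Buyer's account: brokerage 88.57 + duty 1592.89 = 1681.46

Buyer's account: SGD 1681.46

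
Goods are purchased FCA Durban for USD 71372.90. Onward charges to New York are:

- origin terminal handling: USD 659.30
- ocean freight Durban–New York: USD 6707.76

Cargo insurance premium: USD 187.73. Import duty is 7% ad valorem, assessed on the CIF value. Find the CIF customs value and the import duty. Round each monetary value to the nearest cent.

CIF value: USD 78927.69; import duty: USD 5524.94

CIF = FCA price + pre-shipment costs + freight + insurance
CIF = 71372.90 + 659.30 + 6707.76 + 187.73 = 78927.69
Import duty = 78927.69 × 7% = 5524.94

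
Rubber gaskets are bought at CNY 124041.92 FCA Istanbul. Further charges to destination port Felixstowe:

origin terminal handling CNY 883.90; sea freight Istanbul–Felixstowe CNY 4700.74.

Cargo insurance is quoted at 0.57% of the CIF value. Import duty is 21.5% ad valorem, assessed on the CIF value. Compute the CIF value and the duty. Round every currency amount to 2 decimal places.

Let C be the CIF value. C = FCA price + pre-shipment costs + freight + 0.57% × C
C − 0.57% × C = 124041.92 + 883.90 + 4700.74
0.9943 × C = 129626.56
C = 129626.56 / 0.9943 = 130369.67
Insurance premium = 0.57% × 130369.67 = 743.11
Import duty = 130369.67 × 21.5% = 28029.48

CIF value: CNY 130369.67; import duty: CNY 28029.48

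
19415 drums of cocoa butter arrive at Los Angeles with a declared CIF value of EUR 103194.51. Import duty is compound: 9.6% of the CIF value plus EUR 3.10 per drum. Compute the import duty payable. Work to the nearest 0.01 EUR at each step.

Import duty: EUR 70093.17

Ad valorem component: 103194.51 × 9.6% = 9906.67
Specific component: 19415 × 3.10 = 60186.50
Import duty = 9906.67 + 60186.50 = 70093.17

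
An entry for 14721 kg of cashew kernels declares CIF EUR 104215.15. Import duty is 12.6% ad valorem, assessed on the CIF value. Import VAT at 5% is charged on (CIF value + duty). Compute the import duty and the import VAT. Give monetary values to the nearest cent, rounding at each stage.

Import duty = 104215.15 × 12.6% = 13131.11
VAT base = CIF + duty = 104215.15 + 13131.11 = 117346.26
Import VAT = 117346.26 × 5% = 5867.31

Import duty: EUR 13131.11; import VAT: EUR 5867.31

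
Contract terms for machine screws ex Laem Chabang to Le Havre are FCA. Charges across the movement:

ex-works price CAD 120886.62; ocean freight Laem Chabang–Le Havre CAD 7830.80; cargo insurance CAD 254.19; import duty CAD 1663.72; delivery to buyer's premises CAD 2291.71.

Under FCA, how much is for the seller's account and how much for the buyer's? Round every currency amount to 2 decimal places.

Seller: CAD 120886.62; buyer: CAD 12040.42

FCA: the seller delivers export-cleared goods to the carrier; the buyer bears costs from that point.
Seller's account: goods 120886.62 = 120886.62
Buyer's account: freight 7830.80 + insurance 254.19 + duty 1663.72 + delivery 2291.71 = 12040.42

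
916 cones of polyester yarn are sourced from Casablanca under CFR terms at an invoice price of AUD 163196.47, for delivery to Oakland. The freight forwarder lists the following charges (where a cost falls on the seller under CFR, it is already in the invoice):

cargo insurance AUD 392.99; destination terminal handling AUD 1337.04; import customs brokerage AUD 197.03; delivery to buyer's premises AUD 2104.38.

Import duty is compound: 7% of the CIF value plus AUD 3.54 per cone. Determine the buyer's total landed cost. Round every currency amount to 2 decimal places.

CFR: the seller pays costs through ocean freight to the destination port, but not insurance.
CIF value = CFR price + insurance = 163196.47 + 392.99 = 163589.46
Ad valorem component: 163589.46 × 7% = 11451.26
Specific component: 916 × 3.54 = 3242.64
Import duty = 11451.26 + 3242.64 = 14693.90
Buyer bears: insurance 392.99 + destination terminal 1337.04 + brokerage 197.03 + delivery 2104.38 + duty 14693.90 = 18725.34
Landed cost = invoice 163196.47 + 18725.34 = 181921.81

Total landed cost: AUD 181921.81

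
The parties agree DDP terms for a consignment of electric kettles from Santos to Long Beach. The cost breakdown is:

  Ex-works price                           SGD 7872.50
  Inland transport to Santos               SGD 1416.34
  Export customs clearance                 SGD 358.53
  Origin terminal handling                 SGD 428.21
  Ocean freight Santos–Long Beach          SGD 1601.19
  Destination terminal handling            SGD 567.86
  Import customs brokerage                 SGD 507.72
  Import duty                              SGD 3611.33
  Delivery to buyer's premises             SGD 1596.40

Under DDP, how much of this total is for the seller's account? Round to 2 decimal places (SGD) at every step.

DDP: the seller bears all costs including import duty.
Seller's account: goods 7872.50 + inland to port 1416.34 + export clearance 358.53 + origin terminal 428.21 + freight 1601.19 + destination terminal 567.86 + brokerage 507.72 + duty 3611.33 + delivery 1596.40 = 17960.08
Buyer's account: 0.00

Seller's account: SGD 17960.08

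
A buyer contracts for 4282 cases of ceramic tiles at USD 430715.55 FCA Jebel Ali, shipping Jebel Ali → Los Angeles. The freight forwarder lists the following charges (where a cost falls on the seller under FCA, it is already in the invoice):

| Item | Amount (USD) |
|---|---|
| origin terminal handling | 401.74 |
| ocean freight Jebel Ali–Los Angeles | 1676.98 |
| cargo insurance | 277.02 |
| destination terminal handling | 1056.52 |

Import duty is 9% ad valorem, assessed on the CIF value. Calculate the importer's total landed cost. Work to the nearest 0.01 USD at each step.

FCA: the seller delivers export-cleared goods to the carrier; the buyer bears costs from that point.
CIF value = FCA price + origin terminal + freight + insurance = 430715.55 + 401.74 + 1676.98 + 277.02 = 433071.29
Import duty = 433071.29 × 9% = 38976.42
Buyer bears: origin terminal 401.74 + freight 1676.98 + insurance 277.02 + destination terminal 1056.52 + duty 38976.42 = 42388.68
Landed cost = invoice 430715.55 + 42388.68 = 473104.23

Total landed cost: USD 473104.23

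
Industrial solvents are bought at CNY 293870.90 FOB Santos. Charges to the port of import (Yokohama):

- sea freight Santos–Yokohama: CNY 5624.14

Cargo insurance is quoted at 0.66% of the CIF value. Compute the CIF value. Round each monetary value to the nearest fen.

Let C be the CIF value. C = FOB price + freight + 0.66% × C
C − 0.66% × C = 293870.90 + 5624.14
0.9934 × C = 299495.04
C = 299495.04 / 0.9934 = 301484.84
Insurance premium = 0.66% × 301484.84 = 1989.80

CIF value: CNY 301484.84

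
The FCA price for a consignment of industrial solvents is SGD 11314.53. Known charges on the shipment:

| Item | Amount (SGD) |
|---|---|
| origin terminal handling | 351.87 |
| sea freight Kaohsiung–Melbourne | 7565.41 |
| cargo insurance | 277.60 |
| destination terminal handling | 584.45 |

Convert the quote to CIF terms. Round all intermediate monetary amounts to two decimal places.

Not relevant to the conversion: destination terminal — on the buyer under both terms; not part of either seller's price.
From FCA to CIF, the seller additionally bears: origin terminal, freight, insurance.
CIF price = 11314.53 + 351.87 + 7565.41 + 277.60 = 19509.41

CIF price: SGD 19509.41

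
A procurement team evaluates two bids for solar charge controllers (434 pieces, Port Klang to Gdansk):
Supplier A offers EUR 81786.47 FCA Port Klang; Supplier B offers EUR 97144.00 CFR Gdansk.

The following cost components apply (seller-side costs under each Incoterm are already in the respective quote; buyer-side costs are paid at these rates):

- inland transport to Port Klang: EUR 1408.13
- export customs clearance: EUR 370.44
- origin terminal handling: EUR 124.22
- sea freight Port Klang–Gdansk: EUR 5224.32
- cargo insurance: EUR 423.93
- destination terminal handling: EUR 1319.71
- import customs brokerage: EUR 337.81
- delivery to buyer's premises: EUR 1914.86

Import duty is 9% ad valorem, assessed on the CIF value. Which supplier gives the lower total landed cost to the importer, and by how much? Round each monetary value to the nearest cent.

Supplier A (FCA):
CIF value = FCA price + origin terminal + freight + insurance = 81786.47 + 124.22 + 5224.32 + 423.93 = 87558.94
Import duty = 87558.94 × 9% = 7880.30
Buyer bears (A): 124.22 + 5224.32 + 423.93 + 1319.71 + 337.81 + 1914.86 = 9344.85
Landed cost (A) = invoice 81786.47 + 9344.85 + duty 7880.30 = 99011.62
Supplier B (CFR):
CIF value = CFR price + insurance = 97144.00 + 423.93 = 97567.93
Import duty = 97567.93 × 9% = 8781.11
Buyer bears (B): 423.93 + 1319.71 + 337.81 + 1914.86 = 3996.31
Landed cost (B) = invoice 97144.00 + 3996.31 + duty 8781.11 = 109921.42
Difference = |99011.62 − 109921.42| = 10909.80

Supplier A is cheaper by EUR 10909.80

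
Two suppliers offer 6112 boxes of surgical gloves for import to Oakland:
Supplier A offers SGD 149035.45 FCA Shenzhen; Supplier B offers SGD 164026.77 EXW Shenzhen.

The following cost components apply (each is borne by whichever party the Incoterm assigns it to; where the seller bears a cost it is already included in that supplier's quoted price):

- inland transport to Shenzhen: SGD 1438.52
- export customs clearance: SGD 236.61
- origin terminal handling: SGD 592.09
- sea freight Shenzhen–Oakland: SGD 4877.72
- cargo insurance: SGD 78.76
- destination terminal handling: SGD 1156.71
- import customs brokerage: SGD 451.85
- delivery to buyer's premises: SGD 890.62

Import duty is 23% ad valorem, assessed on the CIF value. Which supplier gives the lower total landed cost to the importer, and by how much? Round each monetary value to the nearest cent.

Supplier A (FCA):
CIF value = FCA price + origin terminal + freight + insurance = 149035.45 + 592.09 + 4877.72 + 78.76 = 154584.02
Import duty = 154584.02 × 23% = 35554.32
Buyer bears (A): 592.09 + 4877.72 + 78.76 + 1156.71 + 451.85 + 890.62 = 8047.75
Landed cost (A) = invoice 149035.45 + 8047.75 + duty 35554.32 = 192637.52
Supplier B (EXW):
CIF value = EXW price + inland to port + export clearance + origin terminal + freight + insurance = 164026.77 + 1438.52 + 236.61 + 592.09 + 4877.72 + 78.76 = 171250.47
Import duty = 171250.47 × 23% = 39387.61
Buyer bears (B): 1438.52 + 236.61 + 592.09 + 4877.72 + 78.76 + 1156.71 + 451.85 + 890.62 = 9722.88
Landed cost (B) = invoice 164026.77 + 9722.88 + duty 39387.61 = 213137.26
Difference = |192637.52 − 213137.26| = 20499.74

Supplier A is cheaper by SGD 20499.74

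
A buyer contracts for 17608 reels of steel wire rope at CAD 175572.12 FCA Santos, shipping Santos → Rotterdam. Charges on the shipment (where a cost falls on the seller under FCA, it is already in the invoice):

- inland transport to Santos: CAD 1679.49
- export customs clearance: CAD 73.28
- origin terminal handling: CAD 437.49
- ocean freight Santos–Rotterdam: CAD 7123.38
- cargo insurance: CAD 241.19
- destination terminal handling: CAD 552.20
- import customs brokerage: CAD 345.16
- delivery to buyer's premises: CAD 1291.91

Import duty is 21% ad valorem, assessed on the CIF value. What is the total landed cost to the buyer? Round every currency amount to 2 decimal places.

FCA: the seller delivers export-cleared goods to the carrier; the buyer bears costs from that point.
Already in the invoice (seller's account under FCA): inland to port, export clearance — exclude.
CIF value = FCA price + origin terminal + freight + insurance = 175572.12 + 437.49 + 7123.38 + 241.19 = 183374.18
Import duty = 183374.18 × 21% = 38508.58
Buyer bears: origin terminal 437.49 + freight 7123.38 + insurance 241.19 + destination terminal 552.20 + brokerage 345.16 + delivery 1291.91 + duty 38508.58 = 48499.91
Landed cost = invoice 175572.12 + 48499.91 = 224072.03

Total landed cost: CAD 224072.03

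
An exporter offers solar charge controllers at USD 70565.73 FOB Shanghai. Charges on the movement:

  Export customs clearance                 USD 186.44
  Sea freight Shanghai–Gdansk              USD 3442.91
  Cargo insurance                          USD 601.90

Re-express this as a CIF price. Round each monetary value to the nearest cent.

CIF price: USD 74610.54

Not relevant to the conversion: export clearance — on the seller under both FOB and CIF; already in the FOB price and stays in the CIF price.
From FOB to CIF, the seller additionally bears: freight, insurance.
CIF price = 70565.73 + 3442.91 + 601.90 = 74610.54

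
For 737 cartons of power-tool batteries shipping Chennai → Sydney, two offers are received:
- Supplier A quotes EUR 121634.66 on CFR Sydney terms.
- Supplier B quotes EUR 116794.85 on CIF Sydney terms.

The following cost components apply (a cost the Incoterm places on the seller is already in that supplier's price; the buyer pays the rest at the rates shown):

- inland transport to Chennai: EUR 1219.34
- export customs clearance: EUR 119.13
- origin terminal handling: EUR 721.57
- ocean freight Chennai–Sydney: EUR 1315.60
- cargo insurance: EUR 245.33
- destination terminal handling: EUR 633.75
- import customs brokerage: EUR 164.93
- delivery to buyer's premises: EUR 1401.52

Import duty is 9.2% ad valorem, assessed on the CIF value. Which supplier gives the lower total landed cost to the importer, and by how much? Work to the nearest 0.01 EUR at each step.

Supplier B is cheaper by EUR 5552.97

Supplier A (CFR):
CIF value = CFR price + insurance = 121634.66 + 245.33 = 121879.99
Import duty = 121879.99 × 9.2% = 11212.96
Buyer bears (A): 245.33 + 633.75 + 164.93 + 1401.52 = 2445.53
Landed cost (A) = invoice 121634.66 + 2445.53 + duty 11212.96 = 135293.15
Supplier B (CIF):
The CIF price already equals the CIF value: 116794.85
Import duty = 116794.85 × 9.2% = 10745.13
Buyer bears (B): 633.75 + 164.93 + 1401.52 = 2200.20
Landed cost (B) = invoice 116794.85 + 2200.20 + duty 10745.13 = 129740.18
Difference = |135293.15 − 129740.18| = 5552.97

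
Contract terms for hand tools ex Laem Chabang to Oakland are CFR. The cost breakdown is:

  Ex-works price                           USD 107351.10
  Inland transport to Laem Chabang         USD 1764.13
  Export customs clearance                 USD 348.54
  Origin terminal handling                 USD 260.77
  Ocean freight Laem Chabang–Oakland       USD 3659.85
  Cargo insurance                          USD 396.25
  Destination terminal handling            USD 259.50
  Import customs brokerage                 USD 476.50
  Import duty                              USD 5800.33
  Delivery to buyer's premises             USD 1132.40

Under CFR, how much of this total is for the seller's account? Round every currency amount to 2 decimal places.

CFR: the seller pays costs through ocean freight to the destination port, but not insurance.
Seller's account: goods 107351.10 + inland to port 1764.13 + export clearance 348.54 + origin terminal 260.77 + freight 3659.85 = 113384.39
Buyer's account: insurance 396.25 + destination terminal 259.50 + brokerage 476.50 + duty 5800.33 + delivery 1132.40 = 8064.98

Seller's account: USD 113384.39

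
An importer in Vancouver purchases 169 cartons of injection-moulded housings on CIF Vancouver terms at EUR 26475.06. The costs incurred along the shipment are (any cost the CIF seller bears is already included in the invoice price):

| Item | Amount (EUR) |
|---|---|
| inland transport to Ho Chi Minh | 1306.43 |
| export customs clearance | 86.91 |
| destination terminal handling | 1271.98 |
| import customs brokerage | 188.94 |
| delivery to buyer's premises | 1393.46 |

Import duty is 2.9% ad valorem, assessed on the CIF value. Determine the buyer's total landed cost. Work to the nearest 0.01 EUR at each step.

Total landed cost: EUR 30097.22

CIF: the seller pays costs through ocean freight and marine insurance to the destination port.
Already in the invoice (seller's account under CIF): inland to port, export clearance — exclude.
The CIF price already equals the CIF value: 26475.06
Import duty = 26475.06 × 2.9% = 767.78
Buyer bears: destination terminal 1271.98 + brokerage 188.94 + delivery 1393.46 + duty 767.78 = 3622.16
Landed cost = invoice 26475.06 + 3622.16 = 30097.22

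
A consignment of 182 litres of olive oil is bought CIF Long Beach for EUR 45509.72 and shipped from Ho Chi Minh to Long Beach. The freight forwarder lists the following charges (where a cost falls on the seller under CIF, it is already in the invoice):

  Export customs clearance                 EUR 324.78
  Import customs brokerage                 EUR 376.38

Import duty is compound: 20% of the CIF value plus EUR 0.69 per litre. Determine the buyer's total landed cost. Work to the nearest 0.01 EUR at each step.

Total landed cost: EUR 55113.62

CIF: the seller pays costs through ocean freight and marine insurance to the destination port.
Already in the invoice (seller's account under CIF): export clearance — exclude.
The CIF price already equals the CIF value: 45509.72
Ad valorem component: 45509.72 × 20% = 9101.94
Specific component: 182 × 0.69 = 125.58
Import duty = 9101.94 + 125.58 = 9227.52
Buyer bears: brokerage 376.38 + duty 9227.52 = 9603.90
Landed cost = invoice 45509.72 + 9603.90 = 55113.62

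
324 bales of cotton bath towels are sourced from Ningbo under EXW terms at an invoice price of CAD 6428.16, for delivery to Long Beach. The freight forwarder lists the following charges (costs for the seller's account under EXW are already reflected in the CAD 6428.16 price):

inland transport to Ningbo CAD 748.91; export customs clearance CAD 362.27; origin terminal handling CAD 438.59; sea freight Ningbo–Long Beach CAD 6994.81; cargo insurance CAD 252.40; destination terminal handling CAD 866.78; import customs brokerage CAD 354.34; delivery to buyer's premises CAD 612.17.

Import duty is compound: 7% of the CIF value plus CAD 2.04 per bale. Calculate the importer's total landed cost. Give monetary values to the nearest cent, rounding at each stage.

EXW: the seller makes goods available at their premises; the buyer bears all onward costs.
CIF value = EXW price + inland to port + export clearance + origin terminal + freight + insurance = 6428.16 + 748.91 + 362.27 + 438.59 + 6994.81 + 252.40 = 15225.14
Ad valorem component: 15225.14 × 7% = 1065.76
Specific component: 324 × 2.04 = 660.96
Import duty = 1065.76 + 660.96 = 1726.72
Buyer bears: inland to port 748.91 + export clearance 362.27 + origin terminal 438.59 + freight 6994.81 + insurance 252.40 + destination terminal 866.78 + brokerage 354.34 + delivery 612.17 + duty 1726.72 = 12356.99
Landed cost = invoice 6428.16 + 12356.99 = 18785.15

Total landed cost: CAD 18785.15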